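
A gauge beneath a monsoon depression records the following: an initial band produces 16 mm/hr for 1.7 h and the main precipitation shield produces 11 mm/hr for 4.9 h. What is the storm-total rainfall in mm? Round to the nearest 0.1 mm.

total ≈ 81.1 mm

Total = Σ Rᵢ Δtᵢ = 16 × 1.7 + 11 × 4.9
      = 27.2 + 53.9 = 81.1 mm.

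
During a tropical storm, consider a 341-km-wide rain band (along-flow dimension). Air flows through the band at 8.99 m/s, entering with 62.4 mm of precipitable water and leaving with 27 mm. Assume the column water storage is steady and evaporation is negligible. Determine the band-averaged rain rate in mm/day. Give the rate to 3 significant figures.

Column moisture flux per unit crosswind length is F = V × PW.
Inflow: F_in = 8.99 × 62.4 = 560.976 mm·m/s
Outflow: F_out = 8.99 × 27 = 242.73 mm·m/s
Steady-state rate R = (F_in − F_out)/L = (560.976 − 242.73) / 341000 m = 9.333e-04 mm/s.
R = 9.333e-04 × 3600 × 24 = 80.6 mm/day.

R ≈ 80.6 mm/day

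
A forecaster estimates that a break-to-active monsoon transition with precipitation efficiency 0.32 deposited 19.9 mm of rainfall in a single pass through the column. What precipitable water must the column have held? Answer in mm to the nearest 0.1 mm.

PW ≈ 62.2 mm

PW = rainfall / ε = 19.9 / 0.32 = 62.2 mm.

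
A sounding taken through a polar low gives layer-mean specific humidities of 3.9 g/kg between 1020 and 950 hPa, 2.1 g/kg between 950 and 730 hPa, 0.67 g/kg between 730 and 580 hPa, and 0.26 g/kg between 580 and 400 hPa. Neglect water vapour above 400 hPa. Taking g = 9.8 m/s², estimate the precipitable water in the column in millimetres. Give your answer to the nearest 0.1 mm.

PW ≈ 9.0 mm

Precipitable water is the column-integrated vapour mass per unit area: PW = (1/g) Σ q̄ Δp, with q in kg/kg and Δp in Pa (1 kg/m² of water = 1 mm).
Layer 1020–950 hPa: Δp = 70 hPa = 7000 Pa, q̄ = 0.0039 kg/kg → 0.0039 × 7000 / 9.8 = 2.79 mm
Layer 950–730 hPa: Δp = 220 hPa = 22000 Pa, q̄ = 0.0021 kg/kg → 0.0021 × 22000 / 9.8 = 4.71 mm
Layer 730–580 hPa: Δp = 150 hPa = 15000 Pa, q̄ = 0.00067 kg/kg → 0.00067 × 15000 / 9.8 = 1.03 mm
Layer 580–400 hPa: Δp = 180 hPa = 18000 Pa, q̄ = 0.00026 kg/kg → 0.00026 × 18000 / 9.8 = 0.48 mm
PW = 2.79 + 4.71 + 1.03 + 0.48 = 9.01 ≈ 9.0 mm.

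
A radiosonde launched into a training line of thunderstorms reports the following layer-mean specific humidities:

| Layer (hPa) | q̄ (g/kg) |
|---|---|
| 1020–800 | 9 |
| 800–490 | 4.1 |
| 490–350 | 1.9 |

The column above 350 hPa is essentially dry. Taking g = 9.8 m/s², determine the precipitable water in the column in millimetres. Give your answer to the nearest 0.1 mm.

PW ≈ 35.9 mm

Precipitable water is the column-integrated vapour mass per unit area: PW = (1/g) Σ q̄ Δp, with q in kg/kg and Δp in Pa (1 kg/m² of water = 1 mm).
Layer 1020–800 hPa: Δp = 220 hPa = 22000 Pa, q̄ = 0.009 kg/kg → 0.009 × 22000 / 9.8 = 20.20 mm
Layer 800–490 hPa: Δp = 310 hPa = 31000 Pa, q̄ = 0.0041 kg/kg → 0.0041 × 31000 / 9.8 = 12.97 mm
Layer 490–350 hPa: Δp = 140 hPa = 14000 Pa, q̄ = 0.0019 kg/kg → 0.0019 × 14000 / 9.8 = 2.71 mm
PW = 20.20 + 12.97 + 2.71 = 35.88 ≈ 35.9 mm.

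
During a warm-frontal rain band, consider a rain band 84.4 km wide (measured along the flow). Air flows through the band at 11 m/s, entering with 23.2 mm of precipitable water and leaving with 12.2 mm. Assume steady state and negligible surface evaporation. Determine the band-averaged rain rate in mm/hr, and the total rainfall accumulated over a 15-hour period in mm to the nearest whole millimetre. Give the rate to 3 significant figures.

Column moisture flux per unit crosswind length is F = V × PW.
Inflow: F_in = 11 × 23.2 = 255.2 mm·m/s
Outflow: F_out = 11 × 12.2 = 134.2 mm·m/s
Steady-state rate R = (F_in − F_out)/L = (255.2 − 134.2) / 84400 m = 1.434e-03 mm/s.
R = 1.434e-03 × 3600 = 5.16 mm/hr.
Over 15 h: total = 5.16 × 15 = 77.4 ≈ 77 mm.

R ≈ 5.16 mm/hr; total ≈ 77 mm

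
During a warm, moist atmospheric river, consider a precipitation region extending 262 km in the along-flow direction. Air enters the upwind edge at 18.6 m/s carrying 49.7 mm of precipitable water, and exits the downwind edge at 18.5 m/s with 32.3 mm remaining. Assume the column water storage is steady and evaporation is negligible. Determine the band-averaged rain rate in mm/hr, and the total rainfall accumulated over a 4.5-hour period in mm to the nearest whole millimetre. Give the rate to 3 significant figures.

R ≈ 4.49 mm/hr; total ≈ 20 mm

Column moisture flux per unit crosswind length is F = V × PW.
Inflow: F_in = 18.6 × 49.7 = 924.42 mm·m/s
Outflow: F_out = 18.5 × 32.3 = 597.55 mm·m/s
Steady-state rate R = (F_in − F_out)/L = (924.42 − 597.55) / 262000 m = 1.248e-03 mm/s.
R = 1.248e-03 × 3600 = 4.49 mm/hr.
Over 4.5 h: total = 4.49 × 4.5 = 20.205 ≈ 20 mm.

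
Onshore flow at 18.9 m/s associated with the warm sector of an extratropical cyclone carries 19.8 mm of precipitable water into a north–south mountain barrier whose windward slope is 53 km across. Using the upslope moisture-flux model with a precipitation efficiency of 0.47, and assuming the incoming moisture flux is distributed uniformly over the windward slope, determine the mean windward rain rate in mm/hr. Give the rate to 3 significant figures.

Incoming column moisture flux per unit ridge length: F = V × PW = 18.9 × 19.8 = 374.22 mm·m/s.
Spread over the 53 km slope with efficiency ε = 0.47: R = ε·F/W = 0.47 × 374.22 / 53000 m = 3.319e-03 mm/s.
R = 3.319e-03 × 3600 = 11.9 mm/hr.

R ≈ 11.9 mm/hr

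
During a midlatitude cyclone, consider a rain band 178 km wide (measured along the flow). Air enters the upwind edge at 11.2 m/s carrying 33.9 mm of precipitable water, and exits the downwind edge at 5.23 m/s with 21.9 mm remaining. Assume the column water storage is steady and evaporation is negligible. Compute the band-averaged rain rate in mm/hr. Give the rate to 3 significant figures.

Column moisture flux per unit crosswind length is F = V × PW.
Inflow: F_in = 11.2 × 33.9 = 379.68 mm·m/s
Outflow: F_out = 5.23 × 21.9 = 114.537 mm·m/s
Steady-state rate R = (F_in − F_out)/L = (379.68 − 114.537) / 178000 m = 1.490e-03 mm/s.
R = 1.490e-03 × 3600 = 5.36 mm/hr.

R ≈ 5.36 mm/hr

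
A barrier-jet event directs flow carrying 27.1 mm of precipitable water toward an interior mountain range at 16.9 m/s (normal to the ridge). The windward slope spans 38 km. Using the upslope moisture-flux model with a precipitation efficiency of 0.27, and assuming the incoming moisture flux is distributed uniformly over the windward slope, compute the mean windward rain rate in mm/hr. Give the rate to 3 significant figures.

Incoming column moisture flux per unit ridge length: F = V × PW = 16.9 × 27.1 = 457.99 mm·m/s.
Spread over the 38 km slope with efficiency ε = 0.27: R = ε·F/W = 0.27 × 457.99 / 38000 m = 3.254e-03 mm/s.
R = 3.254e-03 × 3600 = 11.7 mm/hr.

R ≈ 11.7 mm/hr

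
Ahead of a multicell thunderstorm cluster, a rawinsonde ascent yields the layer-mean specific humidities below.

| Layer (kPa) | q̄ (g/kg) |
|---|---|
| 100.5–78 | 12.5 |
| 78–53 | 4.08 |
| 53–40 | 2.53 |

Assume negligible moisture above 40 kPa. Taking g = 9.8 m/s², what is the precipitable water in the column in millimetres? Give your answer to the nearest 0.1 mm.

PW ≈ 42.5 mm

Precipitable water is the column-integrated vapour mass per unit area: PW = (1/g) Σ q̄ Δp, with q in kg/kg and Δp in Pa (1 kg/m² of water = 1 mm).
Layer 100.5–78 kPa: Δp = 225 hPa = 22500 Pa, q̄ = 0.0125 kg/kg → 0.0125 × 22500 / 9.8 = 28.70 mm
Layer 78–53 kPa: Δp = 250 hPa = 25000 Pa, q̄ = 0.00408 kg/kg → 0.00408 × 25000 / 9.8 = 10.41 mm
Layer 53–40 kPa: Δp = 130 hPa = 13000 Pa, q̄ = 0.00253 kg/kg → 0.00253 × 13000 / 9.8 = 3.36 mm
PW = 28.70 + 10.41 + 3.36 = 42.47 ≈ 42.5 mm.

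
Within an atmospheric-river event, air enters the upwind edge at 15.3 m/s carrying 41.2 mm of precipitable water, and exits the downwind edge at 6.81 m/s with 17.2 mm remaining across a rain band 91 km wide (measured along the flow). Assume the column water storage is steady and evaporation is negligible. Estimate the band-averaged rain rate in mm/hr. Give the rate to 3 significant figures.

R ≈ 20.3 mm/hr

Column moisture flux per unit crosswind length is F = V × PW.
Inflow: F_in = 15.3 × 41.2 = 630.36 mm·m/s
Outflow: F_out = 6.81 × 17.2 = 117.132 mm·m/s
Steady-state rate R = (F_in − F_out)/L = (630.36 − 117.132) / 91000 m = 5.640e-03 mm/s.
R = 5.640e-03 × 3600 = 20.3 mm/hr.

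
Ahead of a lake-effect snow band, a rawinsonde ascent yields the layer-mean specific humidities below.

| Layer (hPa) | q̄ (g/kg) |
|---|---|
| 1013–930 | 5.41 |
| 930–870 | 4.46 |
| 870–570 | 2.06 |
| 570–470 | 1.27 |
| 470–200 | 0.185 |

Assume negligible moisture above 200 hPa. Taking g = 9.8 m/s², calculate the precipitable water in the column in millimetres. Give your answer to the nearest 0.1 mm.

PW ≈ 15.4 mm

Precipitable water is the column-integrated vapour mass per unit area: PW = (1/g) Σ q̄ Δp, with q in kg/kg and Δp in Pa (1 kg/m² of water = 1 mm).
Layer 1013–930 hPa: Δp = 83 hPa = 8300 Pa, q̄ = 0.00541 kg/kg → 0.00541 × 8300 / 9.8 = 4.58 mm
Layer 930–870 hPa: Δp = 60 hPa = 6000 Pa, q̄ = 0.00446 kg/kg → 0.00446 × 6000 / 9.8 = 2.73 mm
Layer 870–570 hPa: Δp = 300 hPa = 30000 Pa, q̄ = 0.00206 kg/kg → 0.00206 × 30000 / 9.8 = 6.31 mm
Layer 570–470 hPa: Δp = 100 hPa = 10000 Pa, q̄ = 0.00127 kg/kg → 0.00127 × 10000 / 9.8 = 1.30 mm
Layer 470–200 hPa: Δp = 270 hPa = 27000 Pa, q̄ = 0.000185 kg/kg → 0.000185 × 27000 / 9.8 = 0.51 mm
PW = 4.58 + 2.73 + 6.31 + 1.30 + 0.51 = 15.43 ≈ 15.4 mm.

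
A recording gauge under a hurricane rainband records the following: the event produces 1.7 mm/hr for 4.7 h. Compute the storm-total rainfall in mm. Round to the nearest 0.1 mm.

total ≈ 8.0 mm

Total = Σ Rᵢ Δtᵢ = 1.7 × 4.7
      = 7.99 = 8.0 mm.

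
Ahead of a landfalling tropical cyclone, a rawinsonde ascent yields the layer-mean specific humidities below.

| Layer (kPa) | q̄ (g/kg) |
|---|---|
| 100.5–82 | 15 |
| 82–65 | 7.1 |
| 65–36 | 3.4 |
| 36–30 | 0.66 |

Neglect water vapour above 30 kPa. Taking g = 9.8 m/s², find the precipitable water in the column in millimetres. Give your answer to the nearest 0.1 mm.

PW ≈ 51.1 mm

Precipitable water is the column-integrated vapour mass per unit area: PW = (1/g) Σ q̄ Δp, with q in kg/kg and Δp in Pa (1 kg/m² of water = 1 mm).
Layer 100.5–82 kPa: Δp = 185 hPa = 18500 Pa, q̄ = 0.015 kg/kg → 0.015 × 18500 / 9.8 = 28.32 mm
Layer 82–65 kPa: Δp = 170 hPa = 17000 Pa, q̄ = 0.0071 kg/kg → 0.0071 × 17000 / 9.8 = 12.32 mm
Layer 65–36 kPa: Δp = 290 hPa = 29000 Pa, q̄ = 0.0034 kg/kg → 0.0034 × 29000 / 9.8 = 10.06 mm
Layer 36–30 kPa: Δp = 60 hPa = 6000 Pa, q̄ = 0.00066 kg/kg → 0.00066 × 6000 / 9.8 = 0.40 mm
PW = 28.32 + 12.32 + 10.06 + 0.40 = 51.10 ≈ 51.1 mm.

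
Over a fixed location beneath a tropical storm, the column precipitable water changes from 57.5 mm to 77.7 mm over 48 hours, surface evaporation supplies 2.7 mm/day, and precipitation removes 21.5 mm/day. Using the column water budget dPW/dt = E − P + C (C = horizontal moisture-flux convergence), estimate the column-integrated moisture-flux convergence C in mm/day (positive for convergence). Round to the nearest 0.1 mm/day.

C ≈ 28.9 mm/day

dPW/dt = (77.7 − 57.5) mm / (48/24 day) = +10.100 mm/day.
C = dPW/dt − E + P = (+10.100) − 2.7 + 21.5 = 28.9 mm/day.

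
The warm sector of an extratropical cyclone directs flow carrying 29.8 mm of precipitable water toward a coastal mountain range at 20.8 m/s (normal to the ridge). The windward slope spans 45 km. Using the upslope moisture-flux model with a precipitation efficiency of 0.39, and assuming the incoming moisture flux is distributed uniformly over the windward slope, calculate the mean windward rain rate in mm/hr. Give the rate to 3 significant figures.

R ≈ 19.3 mm/hr

Incoming column moisture flux per unit ridge length: F = V × PW = 20.8 × 29.8 = 619.84 mm·m/s.
Spread over the 45 km slope with efficiency ε = 0.39: R = ε·F/W = 0.39 × 619.84 / 45000 m = 5.372e-03 mm/s.
R = 5.372e-03 × 3600 = 19.3 mm/hr.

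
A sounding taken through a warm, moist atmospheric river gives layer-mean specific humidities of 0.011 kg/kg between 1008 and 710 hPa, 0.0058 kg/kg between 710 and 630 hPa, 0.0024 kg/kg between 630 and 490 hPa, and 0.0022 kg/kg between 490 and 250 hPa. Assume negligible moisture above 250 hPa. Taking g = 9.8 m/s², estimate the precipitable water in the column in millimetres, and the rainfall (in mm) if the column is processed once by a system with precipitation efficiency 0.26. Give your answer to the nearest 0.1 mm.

Precipitable water is the column-integrated vapour mass per unit area: PW = (1/g) Σ q̄ Δp, with q in kg/kg and Δp in Pa (1 kg/m² of water = 1 mm).
Layer 1008–710 hPa: Δp = 298 hPa = 29800 Pa, q̄ = 0.011 kg/kg → 0.011 × 29800 / 9.8 = 33.45 mm
Layer 710–630 hPa: Δp = 80 hPa = 8000 Pa, q̄ = 0.0058 kg/kg → 0.0058 × 8000 / 9.8 = 4.73 mm
Layer 630–490 hPa: Δp = 140 hPa = 14000 Pa, q̄ = 0.0024 kg/kg → 0.0024 × 14000 / 9.8 = 3.43 mm
Layer 490–250 hPa: Δp = 240 hPa = 24000 Pa, q̄ = 0.0022 kg/kg → 0.0022 × 24000 / 9.8 = 5.39 mm
PW = 33.45 + 4.73 + 3.43 + 5.39 = 47.00 ≈ 47.0 mm.
Rainfall = ε × PW = 0.26 × 47.0 = 12.2 mm.

PW ≈ 47.0 mm; rainfall ≈ 12.2 mm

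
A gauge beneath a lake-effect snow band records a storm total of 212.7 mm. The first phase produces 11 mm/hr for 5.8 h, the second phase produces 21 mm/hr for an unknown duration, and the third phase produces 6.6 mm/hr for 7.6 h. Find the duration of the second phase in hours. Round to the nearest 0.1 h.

Known phases: 11 × 5.8 + 6.6 × 7.6 = 63.8 + 50.16 = 113.96 mm.
Remaining depth = 212.7 − 113.96 = 98.74 mm.
Duration = 98.74 / 21 = 4.7 h.

duration ≈ 4.7 h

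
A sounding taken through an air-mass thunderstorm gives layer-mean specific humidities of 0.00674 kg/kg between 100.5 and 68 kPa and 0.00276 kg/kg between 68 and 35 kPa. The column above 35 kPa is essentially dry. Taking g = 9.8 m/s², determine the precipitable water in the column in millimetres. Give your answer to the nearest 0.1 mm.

PW ≈ 31.6 mm

Precipitable water is the column-integrated vapour mass per unit area: PW = (1/g) Σ q̄ Δp, with q in kg/kg and Δp in Pa (1 kg/m² of water = 1 mm).
Layer 100.5–68 kPa: Δp = 325 hPa = 32500 Pa, q̄ = 0.00674 kg/kg → 0.00674 × 32500 / 9.8 = 22.35 mm
Layer 68–35 kPa: Δp = 330 hPa = 33000 Pa, q̄ = 0.00276 kg/kg → 0.00276 × 33000 / 9.8 = 9.29 mm
PW = 22.35 + 9.29 = 31.64 ≈ 31.6 mm.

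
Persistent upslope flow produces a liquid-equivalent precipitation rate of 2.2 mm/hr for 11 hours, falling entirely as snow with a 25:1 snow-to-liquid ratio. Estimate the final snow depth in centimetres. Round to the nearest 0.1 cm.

snow depth ≈ 60.5 cm

Liquid-equivalent depth = 2.2 × 11 = 24.2 mm.
Snow depth = 24.2 mm × 25 = 605 mm = 60.5 cm.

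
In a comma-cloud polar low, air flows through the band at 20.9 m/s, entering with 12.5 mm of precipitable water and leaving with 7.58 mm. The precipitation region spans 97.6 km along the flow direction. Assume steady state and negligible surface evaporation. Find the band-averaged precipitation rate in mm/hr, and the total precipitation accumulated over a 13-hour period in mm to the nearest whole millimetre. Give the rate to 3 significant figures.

Column moisture flux per unit crosswind length is F = V × PW.
Inflow: F_in = 20.9 × 12.5 = 261.25 mm·m/s
Outflow: F_out = 20.9 × 7.58 = 158.422 mm·m/s
Steady-state rate R = (F_in − F_out)/L = (261.25 − 158.422) / 97600 m = 1.054e-03 mm/s.
R = 1.054e-03 × 3600 = 3.79 mm/hr.
Over 13 h: total = 3.79 × 13 = 49.27 ≈ 49 mm.

R ≈ 3.79 mm/hr; total ≈ 49 mm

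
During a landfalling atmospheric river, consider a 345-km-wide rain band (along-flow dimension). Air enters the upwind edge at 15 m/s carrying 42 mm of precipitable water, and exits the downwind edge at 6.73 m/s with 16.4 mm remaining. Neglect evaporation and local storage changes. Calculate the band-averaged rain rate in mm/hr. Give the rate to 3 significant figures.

Column moisture flux per unit crosswind length is F = V × PW.
Inflow: F_in = 15 × 42 = 630 mm·m/s
Outflow: F_out = 6.73 × 16.4 = 110.372 mm·m/s
Steady-state rate R = (F_in − F_out)/L = (630 − 110.372) / 345000 m = 1.506e-03 mm/s.
R = 1.506e-03 × 3600 = 5.42 mm/hr.

R ≈ 5.42 mm/hr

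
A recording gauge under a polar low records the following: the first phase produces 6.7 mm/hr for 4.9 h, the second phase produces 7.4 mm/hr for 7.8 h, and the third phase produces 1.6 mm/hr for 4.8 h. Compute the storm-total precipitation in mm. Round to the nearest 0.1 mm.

Total = Σ Rᵢ Δtᵢ = 6.7 × 4.9 + 7.4 × 7.8 + 1.6 × 4.8
      = 32.83 + 57.72 + 7.68 = 98.2 mm.

total ≈ 98.2 mm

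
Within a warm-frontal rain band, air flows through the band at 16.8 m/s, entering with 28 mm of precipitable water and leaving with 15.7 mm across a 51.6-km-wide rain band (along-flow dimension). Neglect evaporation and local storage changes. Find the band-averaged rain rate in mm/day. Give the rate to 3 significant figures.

R ≈ 346 mm/day

Column moisture flux per unit crosswind length is F = V × PW.
Inflow: F_in = 16.8 × 28 = 470.4 mm·m/s
Outflow: F_out = 16.8 × 15.7 = 263.76 mm·m/s
Steady-state rate R = (F_in − F_out)/L = (470.4 − 263.76) / 51600 m = 4.005e-03 mm/s.
R = 4.005e-03 × 3600 × 24 = 346 mm/day.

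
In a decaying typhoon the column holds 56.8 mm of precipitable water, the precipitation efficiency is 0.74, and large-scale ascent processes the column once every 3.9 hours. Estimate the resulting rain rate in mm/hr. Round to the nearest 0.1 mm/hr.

Each overturning extracts ε × PW = 0.74 × 56.8 = 42.032 mm.
Rate = ε·PW / τ = 42.032 / 3.9 h = 10.8 mm/hr.

R ≈ 10.8 mm/hr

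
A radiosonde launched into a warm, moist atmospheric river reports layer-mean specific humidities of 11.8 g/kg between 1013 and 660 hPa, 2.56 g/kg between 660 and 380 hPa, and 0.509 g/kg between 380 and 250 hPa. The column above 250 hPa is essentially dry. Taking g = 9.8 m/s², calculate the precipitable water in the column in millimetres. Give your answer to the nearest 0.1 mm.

PW ≈ 50.5 mm

Precipitable water is the column-integrated vapour mass per unit area: PW = (1/g) Σ q̄ Δp, with q in kg/kg and Δp in Pa (1 kg/m² of water = 1 mm).
Layer 1013–660 hPa: Δp = 353 hPa = 35300 Pa, q̄ = 0.0118 kg/kg → 0.0118 × 35300 / 9.8 = 42.50 mm
Layer 660–380 hPa: Δp = 280 hPa = 28000 Pa, q̄ = 0.00256 kg/kg → 0.00256 × 28000 / 9.8 = 7.31 mm
Layer 380–250 hPa: Δp = 130 hPa = 13000 Pa, q̄ = 0.000509 kg/kg → 0.000509 × 13000 / 9.8 = 0.68 mm
PW = 42.50 + 7.31 + 0.68 = 50.49 ≈ 50.5 mm.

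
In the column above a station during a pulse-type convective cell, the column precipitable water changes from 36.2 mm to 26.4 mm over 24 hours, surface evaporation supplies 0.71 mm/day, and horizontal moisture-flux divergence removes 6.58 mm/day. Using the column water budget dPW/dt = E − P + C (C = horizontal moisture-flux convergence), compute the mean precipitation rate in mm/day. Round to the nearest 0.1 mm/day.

P ≈ 3.9 mm/day

dPW/dt = (26.4 − 36.2) mm / (24/24 day) = -9.800 mm/day.
P = E + C − dPW/dt = 0.71 + (-6.58) − (-9.800) = 3.9 mm/day.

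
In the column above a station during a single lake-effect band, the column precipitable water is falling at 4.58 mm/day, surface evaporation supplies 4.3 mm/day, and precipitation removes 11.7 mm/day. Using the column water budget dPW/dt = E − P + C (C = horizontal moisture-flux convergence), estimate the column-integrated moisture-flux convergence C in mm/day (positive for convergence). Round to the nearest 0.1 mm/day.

C ≈ 2.8 mm/day

dPW/dt = -4.58 mm/day.
C = dPW/dt − E + P = (-4.58) − 4.3 + 11.7 = 2.8 mm/day.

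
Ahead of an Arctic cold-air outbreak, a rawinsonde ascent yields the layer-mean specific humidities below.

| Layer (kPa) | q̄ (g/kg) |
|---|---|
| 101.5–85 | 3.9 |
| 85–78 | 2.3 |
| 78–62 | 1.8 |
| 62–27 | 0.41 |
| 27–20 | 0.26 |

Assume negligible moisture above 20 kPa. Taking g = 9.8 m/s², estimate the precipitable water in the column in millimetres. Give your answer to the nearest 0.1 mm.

Precipitable water is the column-integrated vapour mass per unit area: PW = (1/g) Σ q̄ Δp, with q in kg/kg and Δp in Pa (1 kg/m² of water = 1 mm).
Layer 101.5–85 kPa: Δp = 165 hPa = 16500 Pa, q̄ = 0.0039 kg/kg → 0.0039 × 16500 / 9.8 = 6.57 mm
Layer 85–78 kPa: Δp = 70 hPa = 7000 Pa, q̄ = 0.0023 kg/kg → 0.0023 × 7000 / 9.8 = 1.64 mm
Layer 78–62 kPa: Δp = 160 hPa = 16000 Pa, q̄ = 0.0018 kg/kg → 0.0018 × 16000 / 9.8 = 2.94 mm
Layer 62–27 kPa: Δp = 350 hPa = 35000 Pa, q̄ = 0.00041 kg/kg → 0.00041 × 35000 / 9.8 = 1.46 mm
Layer 27–20 kPa: Δp = 70 hPa = 7000 Pa, q̄ = 0.00026 kg/kg → 0.00026 × 7000 / 9.8 = 0.19 mm
PW = 6.57 + 1.64 + 2.94 + 1.46 + 0.19 = 12.80 ≈ 12.8 mm.

PW ≈ 12.8 mm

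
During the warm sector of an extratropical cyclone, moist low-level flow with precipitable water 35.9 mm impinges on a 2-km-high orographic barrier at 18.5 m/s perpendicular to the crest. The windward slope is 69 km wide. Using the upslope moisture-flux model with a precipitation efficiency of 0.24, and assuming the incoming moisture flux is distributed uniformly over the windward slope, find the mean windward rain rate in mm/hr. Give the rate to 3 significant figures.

R ≈ 8.32 mm/hr

Incoming column moisture flux per unit ridge length: F = V × PW = 18.5 × 35.9 = 664.15 mm·m/s.
Spread over the 69 km slope with efficiency ε = 0.24: R = ε·F/W = 0.24 × 664.15 / 69000 m = 2.310e-03 mm/s.
R = 2.310e-03 × 3600 = 8.32 mm/hr.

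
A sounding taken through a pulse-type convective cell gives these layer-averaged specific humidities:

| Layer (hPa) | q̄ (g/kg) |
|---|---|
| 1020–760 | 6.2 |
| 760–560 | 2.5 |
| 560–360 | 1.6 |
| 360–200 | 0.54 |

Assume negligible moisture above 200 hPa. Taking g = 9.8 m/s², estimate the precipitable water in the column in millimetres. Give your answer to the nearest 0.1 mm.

Precipitable water is the column-integrated vapour mass per unit area: PW = (1/g) Σ q̄ Δp, with q in kg/kg and Δp in Pa (1 kg/m² of water = 1 mm).
Layer 1020–760 hPa: Δp = 260 hPa = 26000 Pa, q̄ = 0.0062 kg/kg → 0.0062 × 26000 / 9.8 = 16.45 mm
Layer 760–560 hPa: Δp = 200 hPa = 20000 Pa, q̄ = 0.0025 kg/kg → 0.0025 × 20000 / 9.8 = 5.10 mm
Layer 560–360 hPa: Δp = 200 hPa = 20000 Pa, q̄ = 0.0016 kg/kg → 0.0016 × 20000 / 9.8 = 3.27 mm
Layer 360–200 hPa: Δp = 160 hPa = 16000 Pa, q̄ = 0.00054 kg/kg → 0.00054 × 16000 / 9.8 = 0.88 mm
PW = 16.45 + 5.10 + 3.27 + 0.88 = 25.70 ≈ 25.7 mm.

PW ≈ 25.7 mm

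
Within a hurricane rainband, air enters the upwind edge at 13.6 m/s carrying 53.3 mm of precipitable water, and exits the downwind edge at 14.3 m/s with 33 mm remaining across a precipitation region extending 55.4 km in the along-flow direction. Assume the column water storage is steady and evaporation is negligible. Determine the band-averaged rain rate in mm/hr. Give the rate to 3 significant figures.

Column moisture flux per unit crosswind length is F = V × PW.
Inflow: F_in = 13.6 × 53.3 = 724.88 mm·m/s
Outflow: F_out = 14.3 × 33 = 471.9 mm·m/s
Steady-state rate R = (F_in − F_out)/L = (724.88 − 471.9) / 55400 m = 4.566e-03 mm/s.
R = 4.566e-03 × 3600 = 16.4 mm/hr.

R ≈ 16.4 mm/hr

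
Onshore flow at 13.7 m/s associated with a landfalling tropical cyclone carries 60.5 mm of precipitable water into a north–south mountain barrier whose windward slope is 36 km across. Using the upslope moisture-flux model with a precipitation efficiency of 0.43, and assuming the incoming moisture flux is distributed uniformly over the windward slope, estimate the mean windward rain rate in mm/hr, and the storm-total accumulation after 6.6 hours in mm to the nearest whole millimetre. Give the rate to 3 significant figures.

Incoming column moisture flux per unit ridge length: F = V × PW = 13.7 × 60.5 = 828.85 mm·m/s.
Spread over the 36 km slope with efficiency ε = 0.43: R = ε·F/W = 0.43 × 828.85 / 36000 m = 9.900e-03 mm/s.
R = 9.900e-03 × 3600 = 35.6 mm/hr.
Over 6.6 h: total = 35.6 × 6.6 = 234.96 ≈ 235 mm.

R ≈ 35.6 mm/hr; total ≈ 235 mm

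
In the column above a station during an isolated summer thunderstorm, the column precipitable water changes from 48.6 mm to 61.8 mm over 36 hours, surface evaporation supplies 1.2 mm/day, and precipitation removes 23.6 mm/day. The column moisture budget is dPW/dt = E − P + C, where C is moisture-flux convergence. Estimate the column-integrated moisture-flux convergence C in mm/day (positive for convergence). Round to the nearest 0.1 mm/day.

C ≈ 31.2 mm/day

dPW/dt = (61.8 − 48.6) mm / (36/24 day) = +8.800 mm/day.
C = dPW/dt − E + P = (+8.800) − 1.2 + 23.6 = 31.2 mm/day.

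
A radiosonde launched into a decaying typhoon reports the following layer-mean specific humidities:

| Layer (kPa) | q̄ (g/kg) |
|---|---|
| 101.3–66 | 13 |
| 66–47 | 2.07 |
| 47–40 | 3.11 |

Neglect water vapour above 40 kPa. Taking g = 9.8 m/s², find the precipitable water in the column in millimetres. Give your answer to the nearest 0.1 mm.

Precipitable water is the column-integrated vapour mass per unit area: PW = (1/g) Σ q̄ Δp, with q in kg/kg and Δp in Pa (1 kg/m² of water = 1 mm).
Layer 101.3–66 kPa: Δp = 353 hPa = 35300 Pa, q̄ = 0.013 kg/kg → 0.013 × 35300 / 9.8 = 46.83 mm
Layer 66–47 kPa: Δp = 190 hPa = 19000 Pa, q̄ = 0.00207 kg/kg → 0.00207 × 19000 / 9.8 = 4.01 mm
Layer 47–40 kPa: Δp = 70 hPa = 7000 Pa, q̄ = 0.00311 kg/kg → 0.00311 × 7000 / 9.8 = 2.22 mm
PW = 46.83 + 4.01 + 2.22 = 53.06 ≈ 53.1 mm.

PW ≈ 53.1 mm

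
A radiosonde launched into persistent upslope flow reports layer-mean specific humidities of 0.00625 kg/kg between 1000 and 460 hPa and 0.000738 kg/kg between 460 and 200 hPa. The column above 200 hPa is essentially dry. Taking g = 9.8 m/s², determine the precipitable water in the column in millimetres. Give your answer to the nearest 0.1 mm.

PW ≈ 36.4 mm

Precipitable water is the column-integrated vapour mass per unit area: PW = (1/g) Σ q̄ Δp, with q in kg/kg and Δp in Pa (1 kg/m² of water = 1 mm).
Layer 1000–460 hPa: Δp = 540 hPa = 54000 Pa, q̄ = 0.00625 kg/kg → 0.00625 × 54000 / 9.8 = 34.44 mm
Layer 460–200 hPa: Δp = 260 hPa = 26000 Pa, q̄ = 0.000738 kg/kg → 0.000738 × 26000 / 9.8 = 1.96 mm
PW = 34.44 + 1.96 = 36.40 ≈ 36.4 mm.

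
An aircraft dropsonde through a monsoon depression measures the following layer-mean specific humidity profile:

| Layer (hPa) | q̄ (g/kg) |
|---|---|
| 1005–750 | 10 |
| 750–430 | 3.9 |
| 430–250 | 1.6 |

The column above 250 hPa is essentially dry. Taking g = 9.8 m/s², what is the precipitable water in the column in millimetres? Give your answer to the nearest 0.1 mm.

PW ≈ 41.7 mm

Precipitable water is the column-integrated vapour mass per unit area: PW = (1/g) Σ q̄ Δp, with q in kg/kg and Δp in Pa (1 kg/m² of water = 1 mm).
Layer 1005–750 hPa: Δp = 255 hPa = 25500 Pa, q̄ = 0.01 kg/kg → 0.01 × 25500 / 9.8 = 26.02 mm
Layer 750–430 hPa: Δp = 320 hPa = 32000 Pa, q̄ = 0.0039 kg/kg → 0.0039 × 32000 / 9.8 = 12.73 mm
Layer 430–250 hPa: Δp = 180 hPa = 18000 Pa, q̄ = 0.0016 kg/kg → 0.0016 × 18000 / 9.8 = 2.94 mm
PW = 26.02 + 12.73 + 2.94 = 41.69 ≈ 41.7 mm.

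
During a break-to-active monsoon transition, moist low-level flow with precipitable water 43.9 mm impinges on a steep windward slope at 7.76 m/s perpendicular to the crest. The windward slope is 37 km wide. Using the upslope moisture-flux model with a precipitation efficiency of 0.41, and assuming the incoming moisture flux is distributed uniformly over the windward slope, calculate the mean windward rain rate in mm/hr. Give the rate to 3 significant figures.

Incoming column moisture flux per unit ridge length: F = V × PW = 7.76 × 43.9 = 340.664 mm·m/s.
Spread over the 37 km slope with efficiency ε = 0.41: R = ε·F/W = 0.41 × 340.664 / 37000 m = 3.775e-03 mm/s.
R = 3.775e-03 × 3600 = 13.6 mm/hr.

R ≈ 13.6 mm/hr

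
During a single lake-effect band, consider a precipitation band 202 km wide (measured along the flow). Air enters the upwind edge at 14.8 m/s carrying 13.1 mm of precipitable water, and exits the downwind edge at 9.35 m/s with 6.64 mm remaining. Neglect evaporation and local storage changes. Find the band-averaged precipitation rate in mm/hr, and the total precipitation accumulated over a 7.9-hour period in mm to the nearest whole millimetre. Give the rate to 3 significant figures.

Column moisture flux per unit crosswind length is F = V × PW.
Inflow: F_in = 14.8 × 13.1 = 193.88 mm·m/s
Outflow: F_out = 9.35 × 6.64 = 62.084 mm·m/s
Steady-state rate R = (F_in − F_out)/L = (193.88 − 62.084) / 202000 m = 6.525e-04 mm/s.
R = 6.525e-04 × 3600 = 2.35 mm/hr.
Over 7.9 h: total = 2.35 × 7.9 = 18.565 ≈ 19 mm.

R ≈ 2.35 mm/hr; total ≈ 19 mm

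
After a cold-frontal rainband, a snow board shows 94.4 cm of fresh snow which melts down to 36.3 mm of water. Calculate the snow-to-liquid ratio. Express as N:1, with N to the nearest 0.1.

Ratio = snow depth / SWE = 944 mm / 36.3 mm = 26.0, i.e. 26.0:1.

ratio ≈ 26.0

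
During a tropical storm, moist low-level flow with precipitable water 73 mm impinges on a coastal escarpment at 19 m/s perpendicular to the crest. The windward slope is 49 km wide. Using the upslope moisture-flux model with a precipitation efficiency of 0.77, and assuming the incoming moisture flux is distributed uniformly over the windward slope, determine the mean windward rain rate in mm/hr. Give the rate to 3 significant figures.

Incoming column moisture flux per unit ridge length: F = V × PW = 19 × 73 = 1387 mm·m/s.
Spread over the 49 km slope with efficiency ε = 0.77: R = ε·F/W = 0.77 × 1387 / 49000 m = 2.180e-02 mm/s.
R = 2.180e-02 × 3600 = 78.5 mm/hr.

R ≈ 78.5 mm/hr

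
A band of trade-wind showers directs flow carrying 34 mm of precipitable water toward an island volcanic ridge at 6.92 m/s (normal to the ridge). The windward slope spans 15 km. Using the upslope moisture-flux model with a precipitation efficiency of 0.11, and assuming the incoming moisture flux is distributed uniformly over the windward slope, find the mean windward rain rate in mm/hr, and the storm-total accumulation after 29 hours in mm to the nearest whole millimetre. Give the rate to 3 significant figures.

Incoming column moisture flux per unit ridge length: F = V × PW = 6.92 × 34 = 235.28 mm·m/s.
Spread over the 15 km slope with efficiency ε = 0.11: R = ε·F/W = 0.11 × 235.28 / 15000 m = 1.725e-03 mm/s.
R = 1.725e-03 × 3600 = 6.21 mm/hr.
Over 29 h: total = 6.21 × 29 = 180.09 ≈ 180 mm.

R ≈ 6.21 mm/hr; total ≈ 180 mm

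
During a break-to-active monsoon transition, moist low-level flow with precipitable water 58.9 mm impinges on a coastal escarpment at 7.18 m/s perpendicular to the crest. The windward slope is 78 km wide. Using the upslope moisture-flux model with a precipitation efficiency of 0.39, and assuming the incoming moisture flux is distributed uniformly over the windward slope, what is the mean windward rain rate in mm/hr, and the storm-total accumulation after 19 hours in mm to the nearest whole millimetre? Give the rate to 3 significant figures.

Incoming column moisture flux per unit ridge length: F = V × PW = 7.18 × 58.9 = 422.902 mm·m/s.
Spread over the 78 km slope with efficiency ε = 0.39: R = ε·F/W = 0.39 × 422.902 / 78000 m = 2.115e-03 mm/s.
R = 2.115e-03 × 3600 = 7.61 mm/hr.
Over 19 h: total = 7.61 × 19 = 144.59 ≈ 145 mm.

R ≈ 7.61 mm/hr; total ≈ 145 mm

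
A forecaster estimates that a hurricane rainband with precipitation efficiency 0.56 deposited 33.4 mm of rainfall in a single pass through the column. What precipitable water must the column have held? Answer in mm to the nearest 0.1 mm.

PW ≈ 59.6 mm

PW = rainfall / ε = 33.4 / 0.56 = 59.6 mm.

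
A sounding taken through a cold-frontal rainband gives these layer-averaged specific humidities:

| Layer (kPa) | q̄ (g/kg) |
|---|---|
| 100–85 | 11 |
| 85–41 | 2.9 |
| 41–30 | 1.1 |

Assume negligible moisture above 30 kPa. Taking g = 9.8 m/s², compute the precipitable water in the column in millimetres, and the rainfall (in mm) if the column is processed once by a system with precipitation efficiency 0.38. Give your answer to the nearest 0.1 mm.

Precipitable water is the column-integrated vapour mass per unit area: PW = (1/g) Σ q̄ Δp, with q in kg/kg and Δp in Pa (1 kg/m² of water = 1 mm).
Layer 100–85 kPa: Δp = 150 hPa = 15000 Pa, q̄ = 0.011 kg/kg → 0.011 × 15000 / 9.8 = 16.84 mm
Layer 85–41 kPa: Δp = 440 hPa = 44000 Pa, q̄ = 0.0029 kg/kg → 0.0029 × 44000 / 9.8 = 13.02 mm
Layer 41–30 kPa: Δp = 110 hPa = 11000 Pa, q̄ = 0.0011 kg/kg → 0.0011 × 11000 / 9.8 = 1.23 mm
PW = 16.84 + 13.02 + 1.23 = 31.09 ≈ 31.1 mm.
Rainfall = ε × PW = 0.38 × 31.1 = 11.8 mm.

PW ≈ 31.1 mm; rainfall ≈ 11.8 mm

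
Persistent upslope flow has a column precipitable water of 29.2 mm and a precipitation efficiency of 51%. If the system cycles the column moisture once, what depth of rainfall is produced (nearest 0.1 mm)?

Rainfall = ε × PW = 0.51 × 29.2 = 14.9 mm.

rainfall ≈ 14.9 mm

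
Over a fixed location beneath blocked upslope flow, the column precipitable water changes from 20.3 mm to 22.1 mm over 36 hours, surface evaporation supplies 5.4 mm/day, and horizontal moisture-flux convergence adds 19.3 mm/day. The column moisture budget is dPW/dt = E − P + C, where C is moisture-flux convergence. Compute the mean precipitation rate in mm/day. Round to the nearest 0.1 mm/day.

dPW/dt = (22.1 − 20.3) mm / (36/24 day) = +1.200 mm/day.
P = E + C − dPW/dt = 5.4 + (19.3) − (+1.200) = 23.5 mm/day.

P ≈ 23.5 mm/day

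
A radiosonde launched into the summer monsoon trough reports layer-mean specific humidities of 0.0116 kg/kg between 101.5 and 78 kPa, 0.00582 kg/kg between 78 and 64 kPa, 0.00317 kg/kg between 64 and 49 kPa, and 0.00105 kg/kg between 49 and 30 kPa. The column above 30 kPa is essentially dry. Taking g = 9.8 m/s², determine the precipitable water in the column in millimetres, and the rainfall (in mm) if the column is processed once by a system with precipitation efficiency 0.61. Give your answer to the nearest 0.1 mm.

Precipitable water is the column-integrated vapour mass per unit area: PW = (1/g) Σ q̄ Δp, with q in kg/kg and Δp in Pa (1 kg/m² of water = 1 mm).
Layer 101.5–78 kPa: Δp = 235 hPa = 23500 Pa, q̄ = 0.0116 kg/kg → 0.0116 × 23500 / 9.8 = 27.82 mm
Layer 78–64 kPa: Δp = 140 hPa = 14000 Pa, q̄ = 0.00582 kg/kg → 0.00582 × 14000 / 9.8 = 8.31 mm
Layer 64–49 kPa: Δp = 150 hPa = 15000 Pa, q̄ = 0.00317 kg/kg → 0.00317 × 15000 / 9.8 = 4.85 mm
Layer 49–30 kPa: Δp = 190 hPa = 19000 Pa, q̄ = 0.00105 kg/kg → 0.00105 × 19000 / 9.8 = 2.04 mm
PW = 27.82 + 8.31 + 4.85 + 2.04 = 43.02 ≈ 43.0 mm.
Rainfall = ε × PW = 0.61 × 43.0 = 26.2 mm.

PW ≈ 43.0 mm; rainfall ≈ 26.2 mm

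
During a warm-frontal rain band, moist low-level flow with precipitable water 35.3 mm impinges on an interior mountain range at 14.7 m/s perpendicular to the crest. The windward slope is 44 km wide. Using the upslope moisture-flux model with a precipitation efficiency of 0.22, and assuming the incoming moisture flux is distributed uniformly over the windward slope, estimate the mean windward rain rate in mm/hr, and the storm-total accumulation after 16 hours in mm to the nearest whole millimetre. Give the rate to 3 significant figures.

R ≈ 9.34 mm/hr; total ≈ 149 mm

Incoming column moisture flux per unit ridge length: F = V × PW = 14.7 × 35.3 = 518.91 mm·m/s.
Spread over the 44 km slope with efficiency ε = 0.22: R = ε·F/W = 0.22 × 518.91 / 44000 m = 2.595e-03 mm/s.
R = 2.595e-03 × 3600 = 9.34 mm/hr.
Over 16 h: total = 9.34 × 16 = 149.44 ≈ 149 mm.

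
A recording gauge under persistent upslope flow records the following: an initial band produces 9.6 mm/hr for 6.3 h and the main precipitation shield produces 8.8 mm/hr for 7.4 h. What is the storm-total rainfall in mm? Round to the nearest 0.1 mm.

Total = Σ Rᵢ Δtᵢ = 9.6 × 6.3 + 8.8 × 7.4
      = 60.48 + 65.12 = 125.6 mm.

total ≈ 125.6 mm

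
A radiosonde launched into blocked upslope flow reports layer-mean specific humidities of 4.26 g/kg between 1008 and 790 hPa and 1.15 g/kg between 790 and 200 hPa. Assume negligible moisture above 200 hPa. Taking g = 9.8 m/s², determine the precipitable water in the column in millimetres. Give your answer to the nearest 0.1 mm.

Precipitable water is the column-integrated vapour mass per unit area: PW = (1/g) Σ q̄ Δp, with q in kg/kg and Δp in Pa (1 kg/m² of water = 1 mm).
Layer 1008–790 hPa: Δp = 218 hPa = 21800 Pa, q̄ = 0.00426 kg/kg → 0.00426 × 21800 / 9.8 = 9.48 mm
Layer 790–200 hPa: Δp = 590 hPa = 59000 Pa, q̄ = 0.00115 kg/kg → 0.00115 × 59000 / 9.8 = 6.92 mm
PW = 9.48 + 6.92 = 16.40 ≈ 16.4 mm.

PW ≈ 16.4 mm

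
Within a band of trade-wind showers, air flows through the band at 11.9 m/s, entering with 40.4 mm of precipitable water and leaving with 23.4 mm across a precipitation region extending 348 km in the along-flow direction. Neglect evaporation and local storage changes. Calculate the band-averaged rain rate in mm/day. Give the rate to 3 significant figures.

Column moisture flux per unit crosswind length is F = V × PW.
Inflow: F_in = 11.9 × 40.4 = 480.76 mm·m/s
Outflow: F_out = 11.9 × 23.4 = 278.46 mm·m/s
Steady-state rate R = (F_in − F_out)/L = (480.76 − 278.46) / 348000 m = 5.813e-04 mm/s.
R = 5.813e-04 × 3600 × 24 = 50.2 mm/day.

R ≈ 50.2 mm/day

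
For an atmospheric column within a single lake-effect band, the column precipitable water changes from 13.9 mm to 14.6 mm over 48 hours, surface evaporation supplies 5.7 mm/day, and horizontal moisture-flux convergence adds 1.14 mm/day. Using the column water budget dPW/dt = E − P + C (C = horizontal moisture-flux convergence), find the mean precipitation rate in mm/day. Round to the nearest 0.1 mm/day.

P ≈ 6.5 mm/day

dPW/dt = (14.6 − 13.9) mm / (48/24 day) = +0.350 mm/day.
P = E + C − dPW/dt = 5.7 + (1.14) − (+0.350) = 6.5 mm/day.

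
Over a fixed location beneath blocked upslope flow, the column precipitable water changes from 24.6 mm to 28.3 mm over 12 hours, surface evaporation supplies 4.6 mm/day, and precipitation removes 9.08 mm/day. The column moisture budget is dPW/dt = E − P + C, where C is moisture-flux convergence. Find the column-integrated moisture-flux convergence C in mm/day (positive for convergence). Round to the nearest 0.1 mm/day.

dPW/dt = (28.3 − 24.6) mm / (12/24 day) = +7.400 mm/day.
C = dPW/dt − E + P = (+7.400) − 4.6 + 9.08 = 11.9 mm/day.

C ≈ 11.9 mm/day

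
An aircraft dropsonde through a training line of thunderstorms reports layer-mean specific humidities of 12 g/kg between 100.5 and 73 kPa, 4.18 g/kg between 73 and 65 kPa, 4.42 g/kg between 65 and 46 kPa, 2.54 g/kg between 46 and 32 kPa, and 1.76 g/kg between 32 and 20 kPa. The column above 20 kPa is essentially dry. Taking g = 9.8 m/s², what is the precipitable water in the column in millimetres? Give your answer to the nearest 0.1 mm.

PW ≈ 51.4 mm

Precipitable water is the column-integrated vapour mass per unit area: PW = (1/g) Σ q̄ Δp, with q in kg/kg and Δp in Pa (1 kg/m² of water = 1 mm).
Layer 100.5–73 kPa: Δp = 275 hPa = 27500 Pa, q̄ = 0.012 kg/kg → 0.012 × 27500 / 9.8 = 33.67 mm
Layer 73–65 kPa: Δp = 80 hPa = 8000 Pa, q̄ = 0.00418 kg/kg → 0.00418 × 8000 / 9.8 = 3.41 mm
Layer 65–46 kPa: Δp = 190 hPa = 19000 Pa, q̄ = 0.00442 kg/kg → 0.00442 × 19000 / 9.8 = 8.57 mm
Layer 46–32 kPa: Δp = 140 hPa = 14000 Pa, q̄ = 0.00254 kg/kg → 0.00254 × 14000 / 9.8 = 3.63 mm
Layer 32–20 kPa: Δp = 120 hPa = 12000 Pa, q̄ = 0.00176 kg/kg → 0.00176 × 12000 / 9.8 = 2.16 mm
PW = 33.67 + 3.41 + 8.57 + 3.63 + 2.16 = 51.44 ≈ 51.4 mm.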